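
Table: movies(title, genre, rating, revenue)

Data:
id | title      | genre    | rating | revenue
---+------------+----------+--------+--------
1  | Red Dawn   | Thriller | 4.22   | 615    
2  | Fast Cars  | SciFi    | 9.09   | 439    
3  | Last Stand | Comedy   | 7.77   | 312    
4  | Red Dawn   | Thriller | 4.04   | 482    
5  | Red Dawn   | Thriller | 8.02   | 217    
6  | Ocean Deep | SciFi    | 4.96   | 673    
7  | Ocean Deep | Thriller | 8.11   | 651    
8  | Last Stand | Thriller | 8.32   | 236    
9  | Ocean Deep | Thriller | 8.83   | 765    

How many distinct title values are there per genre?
SELECT genre, COUNT(DISTINCT title)
FROM movies
GROUP BY genre

Result:
  Comedy: 1 distinct
  SciFi: 2 distinct
  Thriller: 3 distinct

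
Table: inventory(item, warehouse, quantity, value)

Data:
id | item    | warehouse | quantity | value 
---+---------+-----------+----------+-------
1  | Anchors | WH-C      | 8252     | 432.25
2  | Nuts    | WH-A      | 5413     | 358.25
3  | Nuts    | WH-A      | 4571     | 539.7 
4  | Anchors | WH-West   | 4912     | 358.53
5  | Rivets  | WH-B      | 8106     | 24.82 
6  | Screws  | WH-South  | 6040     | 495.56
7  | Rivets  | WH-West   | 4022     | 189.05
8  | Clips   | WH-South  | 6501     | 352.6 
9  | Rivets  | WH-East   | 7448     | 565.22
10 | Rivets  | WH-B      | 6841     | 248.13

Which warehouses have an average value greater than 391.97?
SELECT warehouse, AVG(value)
FROM inventory
GROUP BY warehouse
HAVING AVG(value) > 391.97

Result:
  WH-A: avg=448.98
  WH-C: avg=432.25
  WH-East: avg=565.22
  WH-South: avg=424.08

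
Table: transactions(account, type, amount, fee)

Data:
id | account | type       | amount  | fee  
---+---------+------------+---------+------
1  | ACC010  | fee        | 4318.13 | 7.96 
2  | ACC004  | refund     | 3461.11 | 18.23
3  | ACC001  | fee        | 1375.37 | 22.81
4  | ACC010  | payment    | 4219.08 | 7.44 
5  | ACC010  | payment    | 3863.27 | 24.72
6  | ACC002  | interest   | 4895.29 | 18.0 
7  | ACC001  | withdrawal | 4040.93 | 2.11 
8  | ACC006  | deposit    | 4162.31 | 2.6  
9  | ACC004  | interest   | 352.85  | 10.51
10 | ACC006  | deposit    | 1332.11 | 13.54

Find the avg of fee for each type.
SELECT type, AVG(fee) as result
FROM transactions
GROUP BY type

Result:
  deposit: 8.07
  fee: 15.39
  interest: 14.26
  payment: 16.08
  refund: 18.23
  withdrawal: 2.11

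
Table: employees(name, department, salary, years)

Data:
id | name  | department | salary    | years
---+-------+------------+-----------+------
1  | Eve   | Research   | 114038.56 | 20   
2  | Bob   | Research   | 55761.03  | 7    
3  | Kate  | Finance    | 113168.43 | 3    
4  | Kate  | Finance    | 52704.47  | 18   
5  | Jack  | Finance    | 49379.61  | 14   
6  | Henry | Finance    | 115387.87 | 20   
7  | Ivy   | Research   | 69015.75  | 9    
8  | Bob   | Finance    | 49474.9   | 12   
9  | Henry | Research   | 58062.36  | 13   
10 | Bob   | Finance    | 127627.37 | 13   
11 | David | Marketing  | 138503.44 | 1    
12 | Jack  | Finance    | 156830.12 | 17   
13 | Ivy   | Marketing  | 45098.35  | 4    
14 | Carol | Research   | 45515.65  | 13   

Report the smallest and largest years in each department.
SELECT department, MIN(years), MAX(years)
FROM employees
GROUP BY department

Result:
  Finance: min=3, max=20
  Marketing: min=1, max=4
  Research: min=7, max=20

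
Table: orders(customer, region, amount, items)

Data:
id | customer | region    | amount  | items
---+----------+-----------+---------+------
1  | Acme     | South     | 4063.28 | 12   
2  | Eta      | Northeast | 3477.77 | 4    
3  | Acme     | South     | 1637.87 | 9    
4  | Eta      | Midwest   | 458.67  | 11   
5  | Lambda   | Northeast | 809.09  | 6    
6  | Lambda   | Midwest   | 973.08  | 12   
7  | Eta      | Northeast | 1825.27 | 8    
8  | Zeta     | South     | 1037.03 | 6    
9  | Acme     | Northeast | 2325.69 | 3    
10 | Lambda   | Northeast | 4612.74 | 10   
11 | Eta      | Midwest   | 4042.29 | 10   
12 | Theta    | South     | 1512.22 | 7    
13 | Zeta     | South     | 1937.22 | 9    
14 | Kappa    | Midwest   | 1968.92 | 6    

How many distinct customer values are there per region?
SELECT region, COUNT(DISTINCT customer)
FROM orders
GROUP BY region

Result:
  Midwest: 3 distinct
  Northeast: 3 distinct
  South: 3 distinct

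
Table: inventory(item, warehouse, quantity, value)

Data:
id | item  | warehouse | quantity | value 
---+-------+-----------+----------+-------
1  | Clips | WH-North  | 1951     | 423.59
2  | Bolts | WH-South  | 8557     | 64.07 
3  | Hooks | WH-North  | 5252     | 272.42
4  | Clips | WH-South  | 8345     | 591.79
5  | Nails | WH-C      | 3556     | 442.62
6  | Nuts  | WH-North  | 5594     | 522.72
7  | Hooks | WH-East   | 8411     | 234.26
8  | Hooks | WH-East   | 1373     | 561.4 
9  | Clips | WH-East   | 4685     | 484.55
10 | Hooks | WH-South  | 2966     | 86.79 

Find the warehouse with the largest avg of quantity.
SELECT warehouse, AVG(quantity) as val
FROM inventory
GROUP BY warehouse
ORDER BY val DESC
LIMIT 1

Result: WH-South with avg(quantity) = 6622.67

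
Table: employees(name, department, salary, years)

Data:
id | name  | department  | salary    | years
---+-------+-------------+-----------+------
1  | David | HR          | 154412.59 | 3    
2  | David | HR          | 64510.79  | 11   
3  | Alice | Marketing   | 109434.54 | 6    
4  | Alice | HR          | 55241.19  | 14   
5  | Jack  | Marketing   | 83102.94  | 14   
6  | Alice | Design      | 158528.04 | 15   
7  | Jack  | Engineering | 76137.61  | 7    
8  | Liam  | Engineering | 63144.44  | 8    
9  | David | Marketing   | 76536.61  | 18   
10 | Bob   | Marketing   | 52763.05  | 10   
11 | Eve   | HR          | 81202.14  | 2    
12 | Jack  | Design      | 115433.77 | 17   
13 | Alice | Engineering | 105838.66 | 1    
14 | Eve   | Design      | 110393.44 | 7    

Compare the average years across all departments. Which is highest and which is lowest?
SELECT department, AVG(years)
FROM employees
GROUP BY department
ORDER BY AVG(years)

All groups:
  Engineering: 5.33
  HR: 7.50
  Marketing: 12.00
  Design: 13.00

Highest: Design (13.00)
Lowest: Engineering (5.33)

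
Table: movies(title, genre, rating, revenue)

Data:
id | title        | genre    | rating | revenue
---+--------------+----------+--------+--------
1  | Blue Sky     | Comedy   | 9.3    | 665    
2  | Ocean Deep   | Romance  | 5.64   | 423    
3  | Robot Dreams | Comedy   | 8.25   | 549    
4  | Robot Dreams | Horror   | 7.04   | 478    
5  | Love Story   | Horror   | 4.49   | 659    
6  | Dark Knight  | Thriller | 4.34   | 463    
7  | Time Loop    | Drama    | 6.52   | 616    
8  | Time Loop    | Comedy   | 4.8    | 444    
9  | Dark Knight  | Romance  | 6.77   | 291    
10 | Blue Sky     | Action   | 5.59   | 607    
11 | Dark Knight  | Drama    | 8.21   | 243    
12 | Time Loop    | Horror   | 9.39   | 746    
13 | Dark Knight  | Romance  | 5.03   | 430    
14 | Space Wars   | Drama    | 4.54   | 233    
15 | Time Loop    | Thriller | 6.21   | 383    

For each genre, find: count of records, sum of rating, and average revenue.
SELECT genre,
       COUNT(*) as cnt,
       SUM(rating) as total_rating,
       AVG(revenue) as avg_revenue
FROM movies
GROUP BY genre

Result:
  Action: 1 records, 5.59 total rating, 607.00 avg revenue
  Comedy: 3 records, 22.35 total rating, 552.67 avg revenue
  Drama: 3 records, 19.27 total rating, 364.00 avg revenue
  Horror: 3 records, 20.92 total rating, 627.67 avg revenue
  Romance: 3 records, 17.44 total rating, 381.33 avg revenue
  Thriller: 2 records, 10.55 total rating, 423.00 avg revenue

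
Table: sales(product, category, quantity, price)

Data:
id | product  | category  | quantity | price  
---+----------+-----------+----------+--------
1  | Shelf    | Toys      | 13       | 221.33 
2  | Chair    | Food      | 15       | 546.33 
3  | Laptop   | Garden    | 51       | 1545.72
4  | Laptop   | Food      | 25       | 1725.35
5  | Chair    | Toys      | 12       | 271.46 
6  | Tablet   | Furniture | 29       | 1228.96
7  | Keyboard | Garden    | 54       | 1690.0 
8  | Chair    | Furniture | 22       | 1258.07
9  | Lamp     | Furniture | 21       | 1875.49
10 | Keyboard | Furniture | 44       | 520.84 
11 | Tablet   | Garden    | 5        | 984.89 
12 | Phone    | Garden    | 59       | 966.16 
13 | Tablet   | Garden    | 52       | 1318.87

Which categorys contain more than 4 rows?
SELECT category, COUNT(*) as cnt
FROM sales
GROUP BY category
HAVING COUNT(*) > 4

Result:
  Garden: 5

Note: HAVING filters groups after aggregation, WHERE filters rows before.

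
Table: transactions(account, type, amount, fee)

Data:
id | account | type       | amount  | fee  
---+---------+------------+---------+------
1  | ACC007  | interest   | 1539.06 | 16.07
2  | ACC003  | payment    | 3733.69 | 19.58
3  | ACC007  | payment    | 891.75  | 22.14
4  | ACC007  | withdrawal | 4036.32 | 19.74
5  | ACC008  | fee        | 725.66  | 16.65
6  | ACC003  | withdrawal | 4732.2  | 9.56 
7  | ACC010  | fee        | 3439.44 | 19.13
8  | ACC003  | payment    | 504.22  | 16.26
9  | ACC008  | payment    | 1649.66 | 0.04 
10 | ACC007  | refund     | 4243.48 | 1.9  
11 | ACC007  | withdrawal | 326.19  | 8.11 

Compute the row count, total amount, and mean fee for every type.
SELECT type,
       COUNT(*) as cnt,
       SUM(amount) as total_amount,
       AVG(fee) as avg_fee
FROM transactions
GROUP BY type

Result:
  fee: 2 records, 4165.10 total amount, 17.89 avg fee
  interest: 1 records, 1539.06 total amount, 16.07 avg fee
  payment: 4 records, 6779.32 total amount, 14.51 avg fee
  refund: 1 records, 4243.48 total amount, 1.90 avg fee
  withdrawal: 3 records, 9094.71 total amount, 12.47 avg fee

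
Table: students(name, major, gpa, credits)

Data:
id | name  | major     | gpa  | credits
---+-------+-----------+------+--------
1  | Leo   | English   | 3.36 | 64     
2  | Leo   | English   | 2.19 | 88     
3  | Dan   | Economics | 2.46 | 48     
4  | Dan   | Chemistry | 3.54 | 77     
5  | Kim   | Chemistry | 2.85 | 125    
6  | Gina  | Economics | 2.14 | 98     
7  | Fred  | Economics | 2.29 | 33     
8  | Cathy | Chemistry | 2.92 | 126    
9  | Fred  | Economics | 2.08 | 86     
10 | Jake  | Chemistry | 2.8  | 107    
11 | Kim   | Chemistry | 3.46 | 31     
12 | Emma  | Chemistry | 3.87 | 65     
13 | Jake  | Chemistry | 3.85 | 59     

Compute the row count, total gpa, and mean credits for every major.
SELECT major,
       COUNT(*) as cnt,
       SUM(gpa) as total_gpa,
       AVG(credits) as avg_credits
FROM students
GROUP BY major

Result:
  Chemistry: 7 records, 23.29 total gpa, 84.29 avg credits
  Economics: 4 records, 8.97 total gpa, 66.25 avg credits
  English: 2 records, 5.55 total gpa, 76.00 avg credits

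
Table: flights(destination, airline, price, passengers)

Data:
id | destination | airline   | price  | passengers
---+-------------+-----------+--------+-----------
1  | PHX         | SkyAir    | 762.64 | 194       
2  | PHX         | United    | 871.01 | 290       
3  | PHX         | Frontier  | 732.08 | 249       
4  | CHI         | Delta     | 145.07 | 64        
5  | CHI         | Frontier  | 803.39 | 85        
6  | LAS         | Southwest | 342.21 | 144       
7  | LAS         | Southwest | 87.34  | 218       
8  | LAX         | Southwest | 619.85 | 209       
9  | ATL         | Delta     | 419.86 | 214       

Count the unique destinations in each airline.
SELECT airline, COUNT(DISTINCT destination)
FROM flights
GROUP BY airline

Result:
  Delta: 2 distinct
  Frontier: 2 distinct
  SkyAir: 1 distinct
  Southwest: 2 distinct
  United: 1 distinct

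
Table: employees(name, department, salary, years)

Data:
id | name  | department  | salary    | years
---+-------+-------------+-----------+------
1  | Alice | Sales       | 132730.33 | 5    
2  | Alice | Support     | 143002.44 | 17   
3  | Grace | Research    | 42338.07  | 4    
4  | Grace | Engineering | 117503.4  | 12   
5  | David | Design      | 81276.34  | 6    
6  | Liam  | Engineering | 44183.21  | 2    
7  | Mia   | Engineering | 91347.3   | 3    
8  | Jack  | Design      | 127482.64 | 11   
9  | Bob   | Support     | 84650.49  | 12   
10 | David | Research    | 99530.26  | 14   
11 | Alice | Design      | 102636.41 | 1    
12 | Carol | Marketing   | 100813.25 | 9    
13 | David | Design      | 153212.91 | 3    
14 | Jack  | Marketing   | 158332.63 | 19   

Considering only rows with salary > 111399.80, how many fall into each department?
SELECT department, COUNT(*)
FROM employees
WHERE salary > 111399.80
GROUP BY department

Note: WHERE filters rows before grouping.

Result:
  Design: 2
  Engineering: 1
  Marketing: 1
  Sales: 1
  Support: 1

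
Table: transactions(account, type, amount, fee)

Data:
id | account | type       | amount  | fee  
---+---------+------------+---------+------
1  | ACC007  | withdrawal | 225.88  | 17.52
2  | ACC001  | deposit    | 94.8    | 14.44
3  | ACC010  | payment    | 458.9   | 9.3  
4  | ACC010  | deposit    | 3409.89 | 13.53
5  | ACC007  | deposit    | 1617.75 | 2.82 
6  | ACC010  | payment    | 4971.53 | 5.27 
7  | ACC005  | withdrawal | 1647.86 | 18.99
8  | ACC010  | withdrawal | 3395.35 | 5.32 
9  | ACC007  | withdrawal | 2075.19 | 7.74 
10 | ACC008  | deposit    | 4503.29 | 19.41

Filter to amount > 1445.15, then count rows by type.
SELECT type, COUNT(*)
FROM transactions
WHERE amount > 1445.15
GROUP BY type

Note: WHERE filters rows before grouping.

Result:
  deposit: 3
  payment: 1
  withdrawal: 3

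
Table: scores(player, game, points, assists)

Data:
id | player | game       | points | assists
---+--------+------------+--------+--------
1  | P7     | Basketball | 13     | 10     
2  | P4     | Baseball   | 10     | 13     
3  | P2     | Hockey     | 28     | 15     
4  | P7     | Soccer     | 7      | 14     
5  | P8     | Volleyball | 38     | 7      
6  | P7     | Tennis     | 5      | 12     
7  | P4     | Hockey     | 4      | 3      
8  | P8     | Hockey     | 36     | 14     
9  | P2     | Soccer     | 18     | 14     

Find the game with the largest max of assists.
SELECT game, MAX(assists) as val
FROM scores
GROUP BY game
ORDER BY val DESC
LIMIT 1

Result: Hockey with max(assists) = 15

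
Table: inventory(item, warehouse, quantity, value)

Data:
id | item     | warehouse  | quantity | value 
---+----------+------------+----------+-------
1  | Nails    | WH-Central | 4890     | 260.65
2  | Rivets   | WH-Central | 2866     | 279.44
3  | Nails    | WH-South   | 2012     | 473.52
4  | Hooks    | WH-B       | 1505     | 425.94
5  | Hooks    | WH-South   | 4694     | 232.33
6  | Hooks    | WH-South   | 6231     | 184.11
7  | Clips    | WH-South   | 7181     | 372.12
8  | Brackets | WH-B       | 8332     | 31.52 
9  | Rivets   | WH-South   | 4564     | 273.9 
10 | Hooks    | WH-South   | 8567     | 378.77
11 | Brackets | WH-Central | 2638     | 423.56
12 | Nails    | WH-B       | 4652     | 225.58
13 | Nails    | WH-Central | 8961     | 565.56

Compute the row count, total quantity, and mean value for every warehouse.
SELECT warehouse,
       COUNT(*) as cnt,
       SUM(quantity) as total_quantity,
       AVG(value) as avg_value
FROM inventory
GROUP BY warehouse

Result:
  WH-B: 3 records, 14489 total quantity, 227.68 avg value
  WH-Central: 4 records, 19355 total quantity, 382.30 avg value
  WH-South: 6 records, 33249 total quantity, 319.13 avg value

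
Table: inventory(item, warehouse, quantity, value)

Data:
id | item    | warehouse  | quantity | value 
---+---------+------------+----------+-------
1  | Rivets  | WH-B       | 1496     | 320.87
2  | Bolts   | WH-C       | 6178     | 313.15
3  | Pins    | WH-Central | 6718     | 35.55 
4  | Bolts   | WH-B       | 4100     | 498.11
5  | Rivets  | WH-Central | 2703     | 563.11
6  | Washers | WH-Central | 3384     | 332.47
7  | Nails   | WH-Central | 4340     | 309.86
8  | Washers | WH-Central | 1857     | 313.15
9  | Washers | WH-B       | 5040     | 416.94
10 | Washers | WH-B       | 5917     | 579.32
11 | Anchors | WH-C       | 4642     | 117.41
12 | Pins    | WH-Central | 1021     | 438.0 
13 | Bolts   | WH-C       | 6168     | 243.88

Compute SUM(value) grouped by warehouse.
SELECT warehouse, SUM(value) as result
FROM inventory
GROUP BY warehouse

Result:
  WH-B: 1815.24
  WH-C: 674.44
  WH-Central: 1992.14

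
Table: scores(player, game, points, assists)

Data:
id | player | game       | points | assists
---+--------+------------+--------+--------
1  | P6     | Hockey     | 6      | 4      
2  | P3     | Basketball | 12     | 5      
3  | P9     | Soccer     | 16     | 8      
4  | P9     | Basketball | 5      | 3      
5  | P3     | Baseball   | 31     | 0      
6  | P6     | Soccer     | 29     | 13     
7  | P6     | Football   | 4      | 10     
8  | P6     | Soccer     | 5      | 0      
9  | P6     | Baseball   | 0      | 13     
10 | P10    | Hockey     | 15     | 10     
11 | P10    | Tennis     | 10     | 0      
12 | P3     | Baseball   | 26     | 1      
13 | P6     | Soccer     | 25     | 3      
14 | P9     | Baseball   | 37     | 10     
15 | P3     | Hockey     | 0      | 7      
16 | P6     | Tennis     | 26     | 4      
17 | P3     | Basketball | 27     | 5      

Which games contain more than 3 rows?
SELECT game, COUNT(*) as cnt
FROM scores
GROUP BY game
HAVING COUNT(*) > 3

Result:
  Baseball: 4
  Soccer: 4

Note: HAVING filters groups after aggregation, WHERE filters rows before.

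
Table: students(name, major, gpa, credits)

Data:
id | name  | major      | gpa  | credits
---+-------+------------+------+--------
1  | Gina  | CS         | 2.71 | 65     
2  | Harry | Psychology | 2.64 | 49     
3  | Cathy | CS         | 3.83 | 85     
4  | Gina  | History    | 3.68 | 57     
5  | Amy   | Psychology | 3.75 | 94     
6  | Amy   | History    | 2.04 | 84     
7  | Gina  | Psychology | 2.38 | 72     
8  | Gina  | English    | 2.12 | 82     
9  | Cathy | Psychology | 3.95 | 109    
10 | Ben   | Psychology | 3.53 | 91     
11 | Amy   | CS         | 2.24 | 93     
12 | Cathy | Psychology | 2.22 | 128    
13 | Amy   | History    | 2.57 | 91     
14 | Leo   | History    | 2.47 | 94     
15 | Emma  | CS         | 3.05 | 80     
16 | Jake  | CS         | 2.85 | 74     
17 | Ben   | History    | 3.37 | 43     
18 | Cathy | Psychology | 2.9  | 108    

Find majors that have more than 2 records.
SELECT major, COUNT(*) as cnt
FROM students
GROUP BY major
HAVING COUNT(*) > 2

Result:
  CS: 5
  History: 5
  Psychology: 7

Note: HAVING filters groups after aggregation, WHERE filters rows before.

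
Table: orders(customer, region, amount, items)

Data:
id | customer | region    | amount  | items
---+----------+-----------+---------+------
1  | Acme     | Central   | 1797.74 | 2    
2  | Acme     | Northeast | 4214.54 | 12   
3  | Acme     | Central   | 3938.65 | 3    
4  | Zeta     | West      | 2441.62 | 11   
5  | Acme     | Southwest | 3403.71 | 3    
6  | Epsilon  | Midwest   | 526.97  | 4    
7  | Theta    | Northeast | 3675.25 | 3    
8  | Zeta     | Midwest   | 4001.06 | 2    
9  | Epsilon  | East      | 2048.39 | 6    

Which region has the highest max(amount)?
SELECT region, MAX(amount) as val
FROM orders
GROUP BY region
ORDER BY val DESC
LIMIT 1

Result: Northeast with max(amount) = 4214.54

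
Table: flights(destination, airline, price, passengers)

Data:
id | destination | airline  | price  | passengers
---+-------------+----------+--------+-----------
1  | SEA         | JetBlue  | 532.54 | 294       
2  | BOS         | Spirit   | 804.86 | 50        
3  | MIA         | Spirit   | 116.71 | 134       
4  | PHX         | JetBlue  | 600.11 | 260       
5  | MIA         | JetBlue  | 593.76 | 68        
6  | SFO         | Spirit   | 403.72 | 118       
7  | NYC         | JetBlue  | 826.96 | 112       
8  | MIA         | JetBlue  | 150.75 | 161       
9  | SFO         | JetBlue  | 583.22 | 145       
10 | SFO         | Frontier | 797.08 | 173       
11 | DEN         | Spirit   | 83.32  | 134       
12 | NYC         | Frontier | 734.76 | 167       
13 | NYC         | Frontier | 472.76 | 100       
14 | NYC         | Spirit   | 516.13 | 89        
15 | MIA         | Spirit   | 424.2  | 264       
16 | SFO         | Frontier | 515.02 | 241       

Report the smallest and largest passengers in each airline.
SELECT airline, MIN(passengers), MAX(passengers)
FROM flights
GROUP BY airline

Result:
  Frontier: min=100, max=241
  JetBlue: min=68, max=294
  Spirit: min=50, max=264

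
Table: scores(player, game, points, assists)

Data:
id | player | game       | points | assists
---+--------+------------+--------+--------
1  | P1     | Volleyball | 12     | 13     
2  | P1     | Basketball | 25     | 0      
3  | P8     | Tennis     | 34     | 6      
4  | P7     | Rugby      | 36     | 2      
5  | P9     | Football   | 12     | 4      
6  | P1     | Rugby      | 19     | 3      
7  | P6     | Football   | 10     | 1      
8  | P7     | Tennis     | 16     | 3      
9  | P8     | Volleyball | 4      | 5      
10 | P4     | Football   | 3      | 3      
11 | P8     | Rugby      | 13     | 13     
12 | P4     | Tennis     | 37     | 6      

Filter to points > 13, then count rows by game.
SELECT game, COUNT(*)
FROM scores
WHERE points > 13
GROUP BY game

Note: WHERE filters rows before grouping.

Result:
  Basketball: 1
  Rugby: 2
  Tennis: 3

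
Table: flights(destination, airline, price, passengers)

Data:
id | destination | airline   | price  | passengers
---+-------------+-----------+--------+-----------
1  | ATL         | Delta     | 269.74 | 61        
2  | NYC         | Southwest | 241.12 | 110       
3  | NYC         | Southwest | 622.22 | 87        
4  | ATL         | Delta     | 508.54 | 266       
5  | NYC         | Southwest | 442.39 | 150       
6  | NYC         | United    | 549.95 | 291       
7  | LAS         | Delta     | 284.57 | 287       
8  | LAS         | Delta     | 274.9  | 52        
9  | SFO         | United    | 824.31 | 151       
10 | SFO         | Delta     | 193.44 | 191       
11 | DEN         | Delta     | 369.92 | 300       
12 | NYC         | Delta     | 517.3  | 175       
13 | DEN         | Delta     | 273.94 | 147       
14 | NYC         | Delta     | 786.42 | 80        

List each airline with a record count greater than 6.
SELECT airline, COUNT(*) as cnt
FROM flights
GROUP BY airline
HAVING COUNT(*) > 6

Result:
  Delta: 9

Note: HAVING filters groups after aggregation, WHERE filters rows before.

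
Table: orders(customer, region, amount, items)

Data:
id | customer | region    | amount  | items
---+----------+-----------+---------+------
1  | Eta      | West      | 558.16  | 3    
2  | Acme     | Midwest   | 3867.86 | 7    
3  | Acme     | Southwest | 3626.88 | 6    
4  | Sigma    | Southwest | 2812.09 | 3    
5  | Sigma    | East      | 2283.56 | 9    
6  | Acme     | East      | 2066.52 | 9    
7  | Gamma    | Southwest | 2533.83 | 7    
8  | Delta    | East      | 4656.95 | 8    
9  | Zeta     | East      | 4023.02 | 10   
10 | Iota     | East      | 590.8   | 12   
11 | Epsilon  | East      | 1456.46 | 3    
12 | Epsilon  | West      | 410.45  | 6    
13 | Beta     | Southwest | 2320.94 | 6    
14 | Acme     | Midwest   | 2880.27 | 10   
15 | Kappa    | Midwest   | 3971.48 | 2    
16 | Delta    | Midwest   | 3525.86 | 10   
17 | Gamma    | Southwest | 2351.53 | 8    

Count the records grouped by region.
SELECT region, COUNT(*) as count
FROM orders
GROUP BY region

Result:
  East: 6
  Midwest: 4
  Southwest: 5
  West: 2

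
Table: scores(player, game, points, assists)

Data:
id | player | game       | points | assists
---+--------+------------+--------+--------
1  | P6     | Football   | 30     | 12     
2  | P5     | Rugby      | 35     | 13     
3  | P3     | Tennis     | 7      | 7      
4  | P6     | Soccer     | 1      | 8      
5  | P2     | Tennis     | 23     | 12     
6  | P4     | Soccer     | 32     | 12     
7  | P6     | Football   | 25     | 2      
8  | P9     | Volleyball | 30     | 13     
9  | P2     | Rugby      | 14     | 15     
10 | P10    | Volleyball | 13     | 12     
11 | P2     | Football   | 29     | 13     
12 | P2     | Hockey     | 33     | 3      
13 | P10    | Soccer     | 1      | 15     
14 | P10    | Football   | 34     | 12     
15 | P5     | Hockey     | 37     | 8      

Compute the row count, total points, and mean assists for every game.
SELECT game,
       COUNT(*) as cnt,
       SUM(points) as total_points,
       AVG(assists) as avg_assists
FROM scores
GROUP BY game

Result:
  Football: 4 records, 118 total points, 9.75 avg assists
  Hockey: 2 records, 70 total points, 5.50 avg assists
  Rugby: 2 records, 49 total points, 14.00 avg assists
  Soccer: 3 records, 34 total points, 11.67 avg assists
  Tennis: 2 records, 30 total points, 9.50 avg assists
  Volleyball: 2 records, 43 total points, 12.50 avg assists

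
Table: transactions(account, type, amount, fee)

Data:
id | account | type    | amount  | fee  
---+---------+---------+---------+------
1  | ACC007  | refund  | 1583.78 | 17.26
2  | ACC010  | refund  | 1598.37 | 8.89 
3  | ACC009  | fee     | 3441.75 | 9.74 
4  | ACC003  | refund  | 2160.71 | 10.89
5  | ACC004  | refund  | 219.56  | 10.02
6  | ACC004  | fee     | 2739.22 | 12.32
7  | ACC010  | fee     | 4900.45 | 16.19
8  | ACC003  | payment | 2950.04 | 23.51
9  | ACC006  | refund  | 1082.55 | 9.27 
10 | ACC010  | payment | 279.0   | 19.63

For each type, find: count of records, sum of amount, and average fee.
SELECT type,
       COUNT(*) as cnt,
       SUM(amount) as total_amount,
       AVG(fee) as avg_fee
FROM transactions
GROUP BY type

Result:
  fee: 3 records, 11081.42 total amount, 12.75 avg fee
  payment: 2 records, 3229.04 total amount, 21.57 avg fee
  refund: 5 records, 6644.97 total amount, 11.27 avg fee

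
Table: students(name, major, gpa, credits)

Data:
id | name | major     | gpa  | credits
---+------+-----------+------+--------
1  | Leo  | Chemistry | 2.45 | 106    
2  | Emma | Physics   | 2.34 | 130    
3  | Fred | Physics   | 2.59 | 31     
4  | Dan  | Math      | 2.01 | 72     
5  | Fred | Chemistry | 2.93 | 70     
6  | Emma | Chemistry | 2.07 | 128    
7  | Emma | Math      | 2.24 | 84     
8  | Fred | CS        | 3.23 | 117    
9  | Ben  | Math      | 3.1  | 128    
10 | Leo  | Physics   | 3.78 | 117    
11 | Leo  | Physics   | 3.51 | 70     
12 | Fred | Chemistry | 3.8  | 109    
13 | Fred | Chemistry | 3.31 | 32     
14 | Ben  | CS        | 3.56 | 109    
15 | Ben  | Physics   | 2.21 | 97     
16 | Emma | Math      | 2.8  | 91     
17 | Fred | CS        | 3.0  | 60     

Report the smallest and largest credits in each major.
SELECT major, MIN(credits), MAX(credits)
FROM students
GROUP BY major

Result:
  CS: min=60, max=117
  Chemistry: min=32, max=128
  Math: min=72, max=128
  Physics: min=31, max=130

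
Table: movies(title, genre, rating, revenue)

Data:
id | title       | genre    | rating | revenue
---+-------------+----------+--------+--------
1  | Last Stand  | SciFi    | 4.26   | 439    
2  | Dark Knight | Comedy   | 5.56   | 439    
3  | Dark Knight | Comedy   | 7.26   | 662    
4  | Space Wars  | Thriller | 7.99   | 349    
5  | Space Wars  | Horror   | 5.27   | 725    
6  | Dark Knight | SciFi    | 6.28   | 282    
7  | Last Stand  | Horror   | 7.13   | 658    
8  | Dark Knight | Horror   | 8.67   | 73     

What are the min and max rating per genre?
SELECT genre, MIN(rating), MAX(rating)
FROM movies
GROUP BY genre

Result:
  Comedy: min=5.56, max=7.26
  Horror: min=5.27, max=8.67
  SciFi: min=4.26, max=6.28
  Thriller: min=7.99, max=7.99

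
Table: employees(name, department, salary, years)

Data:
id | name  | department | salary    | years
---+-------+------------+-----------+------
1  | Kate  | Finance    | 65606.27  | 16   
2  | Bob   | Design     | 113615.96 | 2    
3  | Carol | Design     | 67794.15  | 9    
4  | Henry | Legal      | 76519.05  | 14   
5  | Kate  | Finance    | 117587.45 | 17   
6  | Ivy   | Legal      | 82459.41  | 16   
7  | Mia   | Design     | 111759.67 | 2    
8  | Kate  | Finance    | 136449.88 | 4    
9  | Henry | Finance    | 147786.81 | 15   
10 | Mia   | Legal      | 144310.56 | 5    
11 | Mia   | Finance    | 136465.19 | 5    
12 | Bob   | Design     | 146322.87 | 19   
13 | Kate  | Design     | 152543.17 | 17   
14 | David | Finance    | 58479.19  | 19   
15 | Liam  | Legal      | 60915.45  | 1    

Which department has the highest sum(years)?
SELECT department, SUM(years) as val
FROM employees
GROUP BY department
ORDER BY val DESC
LIMIT 1

Result: Finance with sum(years) = 76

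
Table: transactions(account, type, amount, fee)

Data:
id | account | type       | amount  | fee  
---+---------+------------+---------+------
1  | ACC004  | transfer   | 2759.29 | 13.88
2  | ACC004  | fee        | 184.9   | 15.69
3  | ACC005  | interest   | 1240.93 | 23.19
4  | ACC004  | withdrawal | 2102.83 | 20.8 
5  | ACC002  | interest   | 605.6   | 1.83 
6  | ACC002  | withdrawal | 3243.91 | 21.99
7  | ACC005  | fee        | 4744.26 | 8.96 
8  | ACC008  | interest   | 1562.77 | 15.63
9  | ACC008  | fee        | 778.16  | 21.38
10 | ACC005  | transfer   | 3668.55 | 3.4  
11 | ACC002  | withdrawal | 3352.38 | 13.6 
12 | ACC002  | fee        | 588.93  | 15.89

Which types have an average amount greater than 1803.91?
SELECT type, AVG(amount)
FROM transactions
GROUP BY type
HAVING AVG(amount) > 1803.91

Result:
  transfer: avg=3213.92
  withdrawal: avg=2899.71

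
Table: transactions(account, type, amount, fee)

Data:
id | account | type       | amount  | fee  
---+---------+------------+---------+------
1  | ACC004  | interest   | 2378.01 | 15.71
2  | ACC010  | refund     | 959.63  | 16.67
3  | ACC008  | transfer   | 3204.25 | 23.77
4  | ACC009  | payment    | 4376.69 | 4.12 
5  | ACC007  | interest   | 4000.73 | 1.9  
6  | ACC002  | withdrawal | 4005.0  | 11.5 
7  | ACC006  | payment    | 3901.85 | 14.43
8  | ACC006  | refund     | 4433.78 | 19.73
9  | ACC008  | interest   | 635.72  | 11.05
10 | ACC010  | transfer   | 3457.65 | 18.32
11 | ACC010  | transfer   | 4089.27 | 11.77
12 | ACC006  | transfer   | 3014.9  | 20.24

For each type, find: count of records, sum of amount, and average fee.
SELECT type,
       COUNT(*) as cnt,
       SUM(amount) as total_amount,
       AVG(fee) as avg_fee
FROM transactions
GROUP BY type

Result:
  interest: 3 records, 7014.46 total amount, 9.55 avg fee
  payment: 2 records, 8278.54 total amount, 9.28 avg fee
  refund: 2 records, 5393.41 total amount, 18.20 avg fee
  transfer: 4 records, 13766.07 total amount, 18.53 avg fee
  withdrawal: 1 records, 4005.00 total amount, 11.50 avg fee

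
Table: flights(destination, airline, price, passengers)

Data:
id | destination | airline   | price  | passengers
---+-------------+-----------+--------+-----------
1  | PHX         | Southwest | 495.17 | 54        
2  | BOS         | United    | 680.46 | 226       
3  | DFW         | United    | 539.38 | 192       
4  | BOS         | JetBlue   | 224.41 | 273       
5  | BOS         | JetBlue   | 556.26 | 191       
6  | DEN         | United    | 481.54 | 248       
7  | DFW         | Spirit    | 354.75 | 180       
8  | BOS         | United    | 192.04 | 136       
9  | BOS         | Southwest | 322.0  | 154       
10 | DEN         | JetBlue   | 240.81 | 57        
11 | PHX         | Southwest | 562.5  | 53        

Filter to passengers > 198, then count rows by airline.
SELECT airline, COUNT(*)
FROM flights
WHERE passengers > 198
GROUP BY airline

Note: WHERE filters rows before grouping.

Result:
  JetBlue: 1
  United: 2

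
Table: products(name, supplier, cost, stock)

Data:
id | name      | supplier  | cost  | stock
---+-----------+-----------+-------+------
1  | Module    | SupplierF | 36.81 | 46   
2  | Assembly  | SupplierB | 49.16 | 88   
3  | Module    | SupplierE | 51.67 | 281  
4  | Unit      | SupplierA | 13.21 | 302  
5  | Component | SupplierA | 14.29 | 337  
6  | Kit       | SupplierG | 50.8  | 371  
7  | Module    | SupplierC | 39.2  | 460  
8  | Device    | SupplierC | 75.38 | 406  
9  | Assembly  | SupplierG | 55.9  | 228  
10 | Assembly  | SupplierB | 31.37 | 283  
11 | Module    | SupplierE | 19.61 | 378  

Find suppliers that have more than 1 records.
SELECT supplier, COUNT(*) as cnt
FROM products
GROUP BY supplier
HAVING COUNT(*) > 1

Result:
  SupplierA: 2
  SupplierB: 2
  SupplierC: 2
  SupplierE: 2
  SupplierG: 2

Note: HAVING filters groups after aggregation, WHERE filters rows before.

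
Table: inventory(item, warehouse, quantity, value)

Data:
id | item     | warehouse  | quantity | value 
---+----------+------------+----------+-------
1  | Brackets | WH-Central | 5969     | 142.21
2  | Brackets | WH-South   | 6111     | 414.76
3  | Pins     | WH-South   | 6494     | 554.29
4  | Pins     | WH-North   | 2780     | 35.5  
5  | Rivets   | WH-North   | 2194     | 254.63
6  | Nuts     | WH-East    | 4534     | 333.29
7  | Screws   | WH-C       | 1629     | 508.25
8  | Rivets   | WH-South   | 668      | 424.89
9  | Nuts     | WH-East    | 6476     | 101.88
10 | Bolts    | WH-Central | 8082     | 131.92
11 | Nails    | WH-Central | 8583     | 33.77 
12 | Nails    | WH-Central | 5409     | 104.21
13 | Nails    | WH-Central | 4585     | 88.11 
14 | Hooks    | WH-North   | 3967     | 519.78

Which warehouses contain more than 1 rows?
SELECT warehouse, COUNT(*) as cnt
FROM inventory
GROUP BY warehouse
HAVING COUNT(*) > 1

Result:
  WH-Central: 5
  WH-East: 2
  WH-North: 3
  WH-South: 3

Note: HAVING filters groups after aggregation, WHERE filters rows before.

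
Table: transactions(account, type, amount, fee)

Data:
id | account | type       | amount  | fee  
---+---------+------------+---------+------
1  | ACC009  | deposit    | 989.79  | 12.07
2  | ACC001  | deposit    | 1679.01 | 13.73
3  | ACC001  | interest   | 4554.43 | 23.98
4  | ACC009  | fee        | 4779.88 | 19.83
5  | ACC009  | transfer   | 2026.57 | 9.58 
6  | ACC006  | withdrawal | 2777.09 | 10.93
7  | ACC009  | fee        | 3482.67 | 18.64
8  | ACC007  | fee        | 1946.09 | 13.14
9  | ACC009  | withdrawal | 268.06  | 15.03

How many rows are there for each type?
SELECT type, COUNT(*) as count
FROM transactions
GROUP BY type

Result:
  deposit: 2
  fee: 3
  interest: 1
  transfer: 1
  withdrawal: 2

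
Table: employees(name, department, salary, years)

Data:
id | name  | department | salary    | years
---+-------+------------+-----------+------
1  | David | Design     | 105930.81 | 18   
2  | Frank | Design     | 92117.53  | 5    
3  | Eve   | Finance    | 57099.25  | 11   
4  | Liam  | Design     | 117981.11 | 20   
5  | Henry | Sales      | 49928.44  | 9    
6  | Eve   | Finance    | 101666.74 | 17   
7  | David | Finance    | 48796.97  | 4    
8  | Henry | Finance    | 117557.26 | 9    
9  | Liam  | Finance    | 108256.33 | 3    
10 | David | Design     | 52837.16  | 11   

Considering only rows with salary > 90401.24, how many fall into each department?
SELECT department, COUNT(*)
FROM employees
WHERE salary > 90401.24
GROUP BY department

Note: WHERE filters rows before grouping.

Result:
  Design: 3
  Finance: 3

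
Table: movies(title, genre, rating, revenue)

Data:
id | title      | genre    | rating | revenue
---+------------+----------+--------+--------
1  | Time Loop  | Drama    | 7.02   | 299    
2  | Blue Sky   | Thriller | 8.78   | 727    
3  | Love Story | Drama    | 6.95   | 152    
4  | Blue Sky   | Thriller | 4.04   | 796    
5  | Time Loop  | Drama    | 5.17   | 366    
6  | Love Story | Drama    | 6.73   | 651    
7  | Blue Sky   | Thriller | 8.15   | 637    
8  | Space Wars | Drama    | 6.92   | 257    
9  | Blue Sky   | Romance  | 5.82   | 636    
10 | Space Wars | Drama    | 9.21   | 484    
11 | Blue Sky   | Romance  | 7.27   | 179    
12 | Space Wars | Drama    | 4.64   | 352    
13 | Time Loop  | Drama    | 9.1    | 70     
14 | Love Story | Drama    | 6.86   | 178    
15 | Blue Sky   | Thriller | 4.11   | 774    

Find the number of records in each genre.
SELECT genre, COUNT(*) as count
FROM movies
GROUP BY genre

Result:
  Drama: 9
  Romance: 2
  Thriller: 4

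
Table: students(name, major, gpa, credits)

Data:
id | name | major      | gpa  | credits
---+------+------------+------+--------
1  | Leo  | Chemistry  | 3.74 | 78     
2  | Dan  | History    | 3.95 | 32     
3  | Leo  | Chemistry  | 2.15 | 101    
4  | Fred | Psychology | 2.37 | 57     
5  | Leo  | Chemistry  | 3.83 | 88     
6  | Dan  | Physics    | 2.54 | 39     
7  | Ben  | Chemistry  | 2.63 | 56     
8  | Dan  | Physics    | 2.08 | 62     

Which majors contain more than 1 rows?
SELECT major, COUNT(*) as cnt
FROM students
GROUP BY major
HAVING COUNT(*) > 1

Result:
  Chemistry: 4
  Physics: 2

Note: HAVING filters groups after aggregation, WHERE filters rows before.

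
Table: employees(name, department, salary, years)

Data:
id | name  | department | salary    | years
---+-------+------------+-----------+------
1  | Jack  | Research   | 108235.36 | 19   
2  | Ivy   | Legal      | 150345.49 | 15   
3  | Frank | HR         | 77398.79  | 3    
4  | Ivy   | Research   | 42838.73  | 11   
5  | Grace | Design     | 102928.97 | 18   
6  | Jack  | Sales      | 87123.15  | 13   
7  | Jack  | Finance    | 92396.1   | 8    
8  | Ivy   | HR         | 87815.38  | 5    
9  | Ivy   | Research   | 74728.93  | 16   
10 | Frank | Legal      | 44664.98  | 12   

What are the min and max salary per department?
SELECT department, MIN(salary), MAX(salary)
FROM employees
GROUP BY department

Result:
  Design: min=102928.97, max=102928.97
  Finance: min=92396.10, max=92396.10
  HR: min=77398.79, max=87815.38
  Legal: min=44664.98, max=150345.49
  Research: min=42838.73, max=108235.36
  Sales: min=87123.15, max=87123.15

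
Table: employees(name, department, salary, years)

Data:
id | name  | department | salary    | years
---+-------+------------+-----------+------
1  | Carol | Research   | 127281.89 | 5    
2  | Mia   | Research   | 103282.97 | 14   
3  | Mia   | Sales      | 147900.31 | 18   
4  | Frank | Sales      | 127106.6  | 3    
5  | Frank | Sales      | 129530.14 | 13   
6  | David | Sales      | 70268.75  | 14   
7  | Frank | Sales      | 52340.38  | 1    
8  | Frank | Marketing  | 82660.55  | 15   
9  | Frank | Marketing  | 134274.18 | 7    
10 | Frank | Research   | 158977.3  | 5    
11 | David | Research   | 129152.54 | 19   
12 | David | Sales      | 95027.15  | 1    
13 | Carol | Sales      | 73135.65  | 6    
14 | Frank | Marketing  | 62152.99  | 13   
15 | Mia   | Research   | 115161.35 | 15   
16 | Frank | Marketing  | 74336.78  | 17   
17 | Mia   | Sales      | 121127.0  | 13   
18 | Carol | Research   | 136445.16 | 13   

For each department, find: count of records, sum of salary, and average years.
SELECT department,
       COUNT(*) as cnt,
       SUM(salary) as total_salary,
       AVG(years) as avg_years
FROM employees
GROUP BY department

Result:
  Marketing: 4 records, 353424.50 total salary, 13.00 avg years
  Research: 6 records, 770301.21 total salary, 11.83 avg years
  Sales: 8 records, 816435.98 total salary, 8.63 avg years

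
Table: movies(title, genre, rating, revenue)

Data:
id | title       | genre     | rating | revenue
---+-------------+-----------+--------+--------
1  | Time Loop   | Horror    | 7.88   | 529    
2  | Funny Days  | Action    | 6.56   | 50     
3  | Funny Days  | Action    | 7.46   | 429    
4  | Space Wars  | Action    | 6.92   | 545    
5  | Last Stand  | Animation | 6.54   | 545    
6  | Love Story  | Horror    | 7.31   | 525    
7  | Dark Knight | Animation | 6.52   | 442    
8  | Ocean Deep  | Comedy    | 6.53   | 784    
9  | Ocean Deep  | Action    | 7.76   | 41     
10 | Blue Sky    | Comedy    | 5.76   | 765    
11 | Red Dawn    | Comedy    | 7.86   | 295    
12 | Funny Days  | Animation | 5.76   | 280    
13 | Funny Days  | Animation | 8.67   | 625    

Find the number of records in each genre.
SELECT genre, COUNT(*) as count
FROM movies
GROUP BY genre

Result:
  Action: 4
  Animation: 4
  Comedy: 3
  Horror: 2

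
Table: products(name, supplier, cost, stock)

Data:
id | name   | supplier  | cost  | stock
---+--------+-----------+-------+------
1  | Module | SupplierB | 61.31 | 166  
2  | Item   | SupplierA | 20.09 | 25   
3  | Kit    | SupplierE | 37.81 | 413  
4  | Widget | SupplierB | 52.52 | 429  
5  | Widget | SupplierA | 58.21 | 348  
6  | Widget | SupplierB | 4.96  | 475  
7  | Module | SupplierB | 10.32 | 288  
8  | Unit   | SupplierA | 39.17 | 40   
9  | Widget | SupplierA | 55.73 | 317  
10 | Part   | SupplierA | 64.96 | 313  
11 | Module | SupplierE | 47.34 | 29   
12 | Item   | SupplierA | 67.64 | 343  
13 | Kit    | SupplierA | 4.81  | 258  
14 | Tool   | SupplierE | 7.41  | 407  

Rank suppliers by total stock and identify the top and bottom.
SELECT supplier, SUM(stock)
FROM products
GROUP BY supplier
ORDER BY SUM(stock)

All groups:
  SupplierE: 849
  SupplierB: 1358
  SupplierA: 1644

Highest: SupplierA (1644)
Lowest: SupplierE (849)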